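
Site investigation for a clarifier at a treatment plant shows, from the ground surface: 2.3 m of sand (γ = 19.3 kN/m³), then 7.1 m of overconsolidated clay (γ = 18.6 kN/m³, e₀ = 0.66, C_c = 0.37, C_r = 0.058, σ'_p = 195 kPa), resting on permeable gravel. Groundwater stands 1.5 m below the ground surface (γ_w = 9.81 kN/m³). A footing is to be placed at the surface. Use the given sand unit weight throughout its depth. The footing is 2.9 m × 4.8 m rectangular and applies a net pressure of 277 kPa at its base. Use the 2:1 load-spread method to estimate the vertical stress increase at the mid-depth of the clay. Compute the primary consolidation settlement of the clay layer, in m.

Mid-depth of clay below the ground surface: z = 2.3 + 7.1/2 = 5.85 m.
Total vertical stress at mid-clay: σ_v = 19.3×2.3 + 18.6×3.55 = 110.42 kPa.
Pore pressure: u = 9.81×(5.85 − 1.5) = 42.673 kPa.
Initial effective stress: σ'_0 = σ_v − u = 110.42 − 42.673 = 67.747 kPa.
Stress increase at mid-clay by the 2:1 spreading method:
Δσ = qBL/((B+z)(L+z)) = 277×2.9×4.8/((2.9+5.85)(4.8+5.85)) = 41.377 kPa
Final effective stress: σ'_f = 67.747 + 41.377 = 109.12 kPa.
σ'_f = 109.12 ≤ σ'_p = 195 kPa, so the clay remains overconsolidated and only the recompression index applies:
S_c = C_r·H/(1+e₀)·log₁₀(σ'_f/σ'_0) = 0.058×7.1/1.66×log₁₀(109.12/67.747)
    = 0.24807 × 0.20701 = 0.05135 m

S_c ≈ 0.0514 m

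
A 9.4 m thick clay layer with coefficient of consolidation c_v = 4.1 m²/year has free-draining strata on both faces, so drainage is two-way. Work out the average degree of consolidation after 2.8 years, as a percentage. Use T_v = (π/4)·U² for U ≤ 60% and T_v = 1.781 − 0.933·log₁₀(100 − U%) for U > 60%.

U ≈ 77.5 %

Drainage path length: H_d = H/2 = 4.7 m (double drainage).
T_v = c_v·t/H_d² = 4.1×2.8/4.7² = 0.51969.
T_v = 0.51969 corresponds to the U > 60% branch:
U = 1 − 10^((1.781 − T_v)/0.933)/100 = 0.7752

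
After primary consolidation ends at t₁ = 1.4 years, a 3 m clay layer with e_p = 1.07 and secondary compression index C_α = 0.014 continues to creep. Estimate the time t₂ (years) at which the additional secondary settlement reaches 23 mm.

S_s = C_α·H/(1+e_p)·log₁₀(t₂/t₁) ⇒ log₁₀(t₂/t₁) = S_s·(1+e_p)/(C_α·H).
log₁₀(t₂/t₁) = 0.023 × (1+1.07) / (0.014×3) = 1.134
t₂ = t₁ × 10^1.134 = 1.4 × 13.6 = 19.04 years

t₂ ≈ 19 years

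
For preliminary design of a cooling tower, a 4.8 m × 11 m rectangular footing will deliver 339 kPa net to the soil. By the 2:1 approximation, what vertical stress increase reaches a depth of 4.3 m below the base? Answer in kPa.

Δσ_z ≈ 129 kPa

By the 2:1 method the load spreads at 1 horizontal : 2 vertical, so at depth z the loaded area has grown by z in each plan dimension:
Δσ = qBL/((B+z)(L+z)) = 339×4.8×11/((4.8+4.3)(11+4.3)) = 128.56 kPa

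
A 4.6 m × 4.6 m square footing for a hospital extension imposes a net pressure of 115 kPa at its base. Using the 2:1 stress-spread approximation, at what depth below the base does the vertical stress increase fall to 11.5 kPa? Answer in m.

z ≈ 9.95 m

2:1 spreading — at depth z the loaded area has grown by z in each plan dimension:
qB²/(B+z)² = Δσ_z ⇒ z = B(√(q/Δσ_z) − 1) = 4.6×(√(115/11.5) − 1) = 9.946 m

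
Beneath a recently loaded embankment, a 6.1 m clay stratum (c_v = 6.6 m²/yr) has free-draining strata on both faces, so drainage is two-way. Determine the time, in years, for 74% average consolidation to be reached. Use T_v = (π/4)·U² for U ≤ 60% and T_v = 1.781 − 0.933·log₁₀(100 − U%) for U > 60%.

Drainage path length: H_d = H/2 = 3.05 m (double drainage).
U > 60%: T_v = 1.781 − 0.933·log₁₀(100 − 74) = 0.46083.
t = T_v·H_d²/c_v = 0.46083×3.05²/6.6 = 0.6495 years.

t ≈ 0.65 years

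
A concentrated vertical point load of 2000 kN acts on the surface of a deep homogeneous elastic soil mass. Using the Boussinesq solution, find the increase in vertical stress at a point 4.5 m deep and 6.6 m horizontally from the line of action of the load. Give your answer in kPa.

Δσ_z ≈ 2.68 kPa

Boussinesq vertical stress below a point load on an elastic half-space:
Δσ_z = 3P/(2πz²) · [1 + (r/z)²]^(−5/2)
r/z = 6.6/4.5 = 1.4667; [1+(r/z)²]^(−5/2) = 0.056734.
Δσ_z = 3×2000/(2π×4.5²) × 0.056734 = 47.157 × 0.056734 = 2.675 kPa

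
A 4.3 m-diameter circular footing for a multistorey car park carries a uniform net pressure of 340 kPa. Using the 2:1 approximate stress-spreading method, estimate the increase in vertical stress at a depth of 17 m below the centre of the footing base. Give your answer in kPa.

Δσ_z ≈ 13.9 kPa

By the 2:1 method the load spreads at 1 horizontal : 2 vertical, so at depth z the loaded area has grown by z in each plan dimension:
Δσ ≈ qD²/(D+z)² = 340×4.3²/(4.3+17)² = 13.857 kPa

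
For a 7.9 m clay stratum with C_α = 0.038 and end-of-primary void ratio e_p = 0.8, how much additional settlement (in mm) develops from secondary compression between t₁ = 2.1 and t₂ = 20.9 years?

Secondary compression: S_s = C_α·H/(1+e_p)·log₁₀(t₂/t₁)
S_s = 0.038×7.9/(1+0.8)×log₁₀(20.9/2.1)
    = 0.1668 × 0.9979 = 0.1664 m

S_s ≈ 166 mm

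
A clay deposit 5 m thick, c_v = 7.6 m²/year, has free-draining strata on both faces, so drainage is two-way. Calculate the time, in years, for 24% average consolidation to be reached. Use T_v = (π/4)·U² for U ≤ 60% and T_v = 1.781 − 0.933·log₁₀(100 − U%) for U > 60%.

Drainage path length: H_d = H/2 = 2.5 m (double drainage).
U ≤ 60%: T_v = (π/4)·U² = (π/4)×0.24² = 0.045239.
t = T_v·H_d²/c_v = 0.045239×2.5²/7.6 = 0.0372 years.

t ≈ 0.0372 years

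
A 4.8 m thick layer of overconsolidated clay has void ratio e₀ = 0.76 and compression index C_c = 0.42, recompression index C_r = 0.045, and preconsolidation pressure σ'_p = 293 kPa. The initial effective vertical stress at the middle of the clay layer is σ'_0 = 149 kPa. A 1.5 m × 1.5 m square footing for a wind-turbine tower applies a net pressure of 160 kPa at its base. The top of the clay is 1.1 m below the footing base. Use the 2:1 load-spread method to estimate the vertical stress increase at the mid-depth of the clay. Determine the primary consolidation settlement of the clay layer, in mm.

S_c ≈ 4.92 mm

Mid-depth of clay below the footing base: z = 1.1 + 4.8/2 = 3.5 m.
Stress increase at mid-clay by the 2:1 spreading method:
Δσ = qBL/((B+z)(L+z)) = 160×1.5×1.5/((1.5+3.5)(1.5+3.5)) = 14.4 kPa
Final effective stress: σ'_f = 149 + 14.4 = 163.4 kPa.
σ'_f = 163.4 ≤ σ'_p = 293 kPa, so the clay remains overconsolidated and only the recompression index applies:
S_c = C_r·H/(1+e₀)·log₁₀(σ'_f/σ'_0) = 0.045×4.8/1.76×log₁₀(163.4/149)
    = 0.12273 × 0.040066 = 0.004917 m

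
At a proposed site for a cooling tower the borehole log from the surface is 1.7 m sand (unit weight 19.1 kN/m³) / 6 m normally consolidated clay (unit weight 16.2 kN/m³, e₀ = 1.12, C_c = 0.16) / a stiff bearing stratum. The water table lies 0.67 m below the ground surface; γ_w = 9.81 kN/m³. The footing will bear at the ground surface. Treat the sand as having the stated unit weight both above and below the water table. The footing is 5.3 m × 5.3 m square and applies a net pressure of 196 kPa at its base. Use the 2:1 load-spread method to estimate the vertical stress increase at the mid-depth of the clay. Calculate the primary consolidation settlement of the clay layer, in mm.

S_c ≈ 166 mm

Mid-depth of clay below the ground surface: z = 1.7 + 6/2 = 4.7 m.
Total vertical stress at mid-clay: σ_v = 19.1×1.7 + 16.2×3 = 81.07 kPa.
Pore pressure: u = 9.81×(4.7 − 0.67) = 39.534 kPa.
Initial effective stress: σ'_0 = σ_v − u = 81.07 − 39.534 = 41.536 kPa.
Stress increase at mid-clay by the 2:1 spreading method:
Δσ = qBL/((B+z)(L+z)) = 196×5.3×5.3/((5.3+4.7)(5.3+4.7)) = 55.056 kPa
Final effective stress: σ'_f = σ'_0 + Δσ = 41.536 + 55.056 = 96.592 kPa.
Normally consolidated clay, so the full stress increment lies on the virgin compression line:
S_c = C_c·H/(1+e₀)·log₁₀(σ'_f/σ'_0) = 0.16×6/(1+1.12)×log₁₀(96.592/41.536)
    = 0.45283 × 0.36652 = 0.166 m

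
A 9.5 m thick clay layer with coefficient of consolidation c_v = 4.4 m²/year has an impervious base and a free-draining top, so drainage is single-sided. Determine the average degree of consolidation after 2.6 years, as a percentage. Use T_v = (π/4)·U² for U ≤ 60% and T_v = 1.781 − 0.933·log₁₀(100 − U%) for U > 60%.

U ≈ 40.2 %

Drainage path length: H_d = H = 9.5 m (single drainage).
T_v = c_v·t/H_d² = 4.4×2.6/9.5² = 0.12676.
T_v = 0.12676 corresponds to the U ≤ 60% branch:
U = √(4T_v/π) = 0.4017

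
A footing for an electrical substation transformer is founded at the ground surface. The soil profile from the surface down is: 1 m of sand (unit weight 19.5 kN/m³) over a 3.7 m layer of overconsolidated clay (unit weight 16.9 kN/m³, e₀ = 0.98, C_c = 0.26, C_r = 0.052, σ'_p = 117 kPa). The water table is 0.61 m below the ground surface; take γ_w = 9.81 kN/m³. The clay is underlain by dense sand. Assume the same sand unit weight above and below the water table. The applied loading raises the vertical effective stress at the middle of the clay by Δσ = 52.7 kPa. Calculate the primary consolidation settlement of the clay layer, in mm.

S_c ≈ 43.9 mm

Mid-depth of clay below the ground surface: z = 1 + 3.7/2 = 2.85 m.
Total vertical stress at mid-clay: σ_v = 19.5×1 + 16.9×1.85 = 50.765 kPa.
Pore pressure: u = 9.81×(2.85 − 0.61) = 21.974 kPa.
Initial effective stress: σ'_0 = σ_v − u = 50.765 − 21.974 = 28.791 kPa.
Final effective stress: σ'_f = 28.791 + 52.7 = 81.491 kPa.
σ'_f = 81.491 ≤ σ'_p = 117 kPa, so the clay remains overconsolidated and only the recompression index applies:
S_c = C_r·H/(1+e₀)·log₁₀(σ'_f/σ'_0) = 0.052×3.7/1.98×log₁₀(81.491/28.791)
    = 0.097172 × 0.45185 = 0.04391 m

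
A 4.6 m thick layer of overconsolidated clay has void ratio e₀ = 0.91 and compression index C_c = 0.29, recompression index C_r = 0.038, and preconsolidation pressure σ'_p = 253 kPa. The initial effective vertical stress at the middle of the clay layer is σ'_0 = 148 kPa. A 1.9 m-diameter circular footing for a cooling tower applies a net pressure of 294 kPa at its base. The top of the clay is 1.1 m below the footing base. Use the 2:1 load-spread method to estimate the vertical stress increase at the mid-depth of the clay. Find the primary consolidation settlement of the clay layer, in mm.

Mid-depth of clay below the footing base: z = 1.1 + 4.6/2 = 3.4 m.
Stress increase at mid-clay by the 2:1 spreading method:
Δσ ≈ qD²/(D+z)² = 294×1.9²/(1.9+3.4)² = 37.784 kPa
Final effective stress: σ'_f = 148 + 37.784 = 185.78 kPa.
σ'_f = 185.78 ≤ σ'_p = 253 kPa, so the clay remains overconsolidated and only the recompression index applies:
S_c = C_r·H/(1+e₀)·log₁₀(σ'_f/σ'_0) = 0.038×4.6/1.91×log₁₀(185.78/148)
    = 0.091519 × 0.098737 = 0.009036 m

S_c ≈ 9.04 mm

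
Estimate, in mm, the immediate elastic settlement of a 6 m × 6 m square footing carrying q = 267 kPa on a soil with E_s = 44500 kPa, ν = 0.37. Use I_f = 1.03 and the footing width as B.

S_e ≈ 32 mm

Immediate (elastic) settlement: S_e = q·B·(1−ν²)/E_s · I_f.
S_e = 267 × 6 × (1 − 0.37²) / 44500 × 1.03
    = 267 × 6 × 0.8631 / 44500 × 1.03
    = 0.032 m = 32 mm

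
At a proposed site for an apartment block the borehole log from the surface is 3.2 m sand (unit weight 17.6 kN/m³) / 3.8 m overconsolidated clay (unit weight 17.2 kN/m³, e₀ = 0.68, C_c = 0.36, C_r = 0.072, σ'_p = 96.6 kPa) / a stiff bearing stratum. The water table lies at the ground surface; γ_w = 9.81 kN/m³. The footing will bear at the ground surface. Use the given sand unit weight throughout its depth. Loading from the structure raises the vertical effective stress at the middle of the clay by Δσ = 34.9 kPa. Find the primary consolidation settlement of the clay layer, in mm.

S_c ≈ 45.2 mm

Mid-depth of clay below the ground surface: z = 3.2 + 3.8/2 = 5.1 m.
Total vertical stress at mid-clay: σ_v = 17.6×3.2 + 17.2×1.9 = 89 kPa.
Pore pressure: u = 9.81×(5.1 − 0) = 50.031 kPa.
Initial effective stress: σ'_0 = σ_v − u = 89 − 50.031 = 38.969 kPa.
Final effective stress: σ'_f = 38.969 + 34.9 = 73.869 kPa.
σ'_f = 73.869 ≤ σ'_p = 96.6 kPa, so the clay remains overconsolidated and only the recompression index applies:
S_c = C_r·H/(1+e₀)·log₁₀(σ'_f/σ'_0) = 0.072×3.8/1.68×log₁₀(73.869/38.969)
    = 0.16286 × 0.27774 = 0.04523 m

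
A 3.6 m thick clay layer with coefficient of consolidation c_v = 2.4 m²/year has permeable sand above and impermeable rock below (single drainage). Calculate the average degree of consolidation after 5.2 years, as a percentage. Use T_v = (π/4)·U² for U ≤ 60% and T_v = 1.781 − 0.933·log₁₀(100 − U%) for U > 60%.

Drainage path length: H_d = H = 3.6 m (single drainage).
T_v = c_v·t/H_d² = 2.4×5.2/3.6² = 0.96296.
T_v = 0.96296 corresponds to the U > 60% branch:
U = 1 − 10^((1.781 − T_v)/0.933)/100 = 0.9247

U ≈ 92.5 %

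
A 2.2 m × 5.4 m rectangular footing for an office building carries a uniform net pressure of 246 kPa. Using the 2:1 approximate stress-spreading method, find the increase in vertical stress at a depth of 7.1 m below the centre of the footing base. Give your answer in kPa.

By the 2:1 method the load spreads at 1 horizontal : 2 vertical, so at depth z the loaded area has grown by z in each plan dimension:
Δσ = qBL/((B+z)(L+z)) = 246×2.2×5.4/((2.2+7.1)(5.4+7.1)) = 25.14 kPa

Δσ_z ≈ 25.1 kPa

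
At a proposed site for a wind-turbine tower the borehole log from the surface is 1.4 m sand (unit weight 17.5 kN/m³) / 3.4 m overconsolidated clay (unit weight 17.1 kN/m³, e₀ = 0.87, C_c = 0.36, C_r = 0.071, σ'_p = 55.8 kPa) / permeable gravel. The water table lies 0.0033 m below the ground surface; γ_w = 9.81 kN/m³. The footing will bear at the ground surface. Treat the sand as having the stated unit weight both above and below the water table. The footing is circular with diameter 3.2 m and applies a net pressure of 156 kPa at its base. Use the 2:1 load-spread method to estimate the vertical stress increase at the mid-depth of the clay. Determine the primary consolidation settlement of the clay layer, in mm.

Mid-depth of clay below the ground surface: z = 1.4 + 3.4/2 = 3.1 m.
Total vertical stress at mid-clay: σ_v = 17.5×1.4 + 17.1×1.7 = 53.57 kPa.
Pore pressure: u = 9.81×(3.1 − 0.0033) = 30.382 kPa.
Initial effective stress: σ'_0 = σ_v − u = 53.57 − 30.382 = 23.188 kPa.
Stress increase at mid-clay by the 2:1 spreading method:
Δσ ≈ qD²/(D+z)² = 156×3.2²/(3.2+3.1)² = 40.248 kPa
Final effective stress: σ'_f = 23.188 + 40.248 = 63.436 kPa.
σ'_f = 63.436 > σ'_p = 55.8 kPa, so the stress path crosses the preconsolidation pressure — recompression up to σ'_p, then virgin compression beyond:
S_c = H/(1+e₀)·[C_r·log₁₀(σ'_p/σ'_0) + C_c·log₁₀(σ'_f/σ'_p)]
    = 3.4/1.87 × [0.071×log₁₀(55.8/23.188) + 0.36×log₁₀(63.436/55.8)]
    = 1.8182 × [0.027077 + 0.020053] = 0.08569 m

S_c ≈ 85.7 mm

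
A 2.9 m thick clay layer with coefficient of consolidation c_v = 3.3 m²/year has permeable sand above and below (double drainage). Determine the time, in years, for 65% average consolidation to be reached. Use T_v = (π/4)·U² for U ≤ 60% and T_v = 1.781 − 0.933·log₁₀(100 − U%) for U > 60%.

t ≈ 0.217 years

Drainage path length: H_d = H/2 = 1.45 m (double drainage).
U > 60%: T_v = 1.781 − 0.933·log₁₀(100 − 65) = 0.34038.
t = T_v·H_d²/c_v = 0.34038×1.45²/3.3 = 0.2169 years.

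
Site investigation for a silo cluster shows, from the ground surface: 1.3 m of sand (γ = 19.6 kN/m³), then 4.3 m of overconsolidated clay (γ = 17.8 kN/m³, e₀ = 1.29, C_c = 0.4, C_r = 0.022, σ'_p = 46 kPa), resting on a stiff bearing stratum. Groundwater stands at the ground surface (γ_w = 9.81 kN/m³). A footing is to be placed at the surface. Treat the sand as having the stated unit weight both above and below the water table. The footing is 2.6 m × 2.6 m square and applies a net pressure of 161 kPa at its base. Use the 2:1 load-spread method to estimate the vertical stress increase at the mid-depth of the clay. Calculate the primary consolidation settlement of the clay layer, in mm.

S_c ≈ 92.4 mm

Mid-depth of clay below the ground surface: z = 1.3 + 4.3/2 = 3.45 m.
Total vertical stress at mid-clay: σ_v = 19.6×1.3 + 17.8×2.15 = 63.75 kPa.
Pore pressure: u = 9.81×(3.45 − 0) = 33.845 kPa.
Initial effective stress: σ'_0 = σ_v − u = 63.75 − 33.845 = 29.905 kPa.
Stress increase at mid-clay by the 2:1 spreading method:
Δσ = qBL/((B+z)(L+z)) = 161×2.6×2.6/((2.6+3.45)(2.6+3.45)) = 29.735 kPa
Final effective stress: σ'_f = 29.905 + 29.735 = 59.64 kPa.
σ'_f = 59.64 > σ'_p = 46 kPa, so the stress path crosses the preconsolidation pressure — recompression up to σ'_p, then virgin compression beyond:
S_c = H/(1+e₀)·[C_r·log₁₀(σ'_p/σ'_0) + C_c·log₁₀(σ'_f/σ'_p)]
    = 4.3/2.29 × [0.022×log₁₀(46/29.905) + 0.4×log₁₀(59.64/46)]
    = 1.8777 × [0.0041143 + 0.045112] = 0.09243 m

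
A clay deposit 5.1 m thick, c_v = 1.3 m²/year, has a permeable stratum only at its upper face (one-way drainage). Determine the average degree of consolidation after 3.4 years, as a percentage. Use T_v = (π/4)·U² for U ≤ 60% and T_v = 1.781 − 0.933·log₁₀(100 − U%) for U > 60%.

U ≈ 46.5 %

Drainage path length: H_d = H = 5.1 m (single drainage).
T_v = c_v·t/H_d² = 1.3×3.4/5.1² = 0.16993.
T_v = 0.16993 corresponds to the U ≤ 60% branch:
U = √(4T_v/π) = 0.4651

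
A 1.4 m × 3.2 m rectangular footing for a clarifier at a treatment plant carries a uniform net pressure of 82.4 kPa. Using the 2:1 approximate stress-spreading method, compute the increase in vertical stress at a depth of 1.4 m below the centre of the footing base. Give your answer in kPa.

Δσ_z ≈ 28.7 kPa

By the 2:1 method the load spreads at 1 horizontal : 2 vertical, so at depth z the loaded area has grown by z in each plan dimension:
Δσ = qBL/((B+z)(L+z)) = 82.4×1.4×3.2/((1.4+1.4)(3.2+1.4)) = 28.661 kPa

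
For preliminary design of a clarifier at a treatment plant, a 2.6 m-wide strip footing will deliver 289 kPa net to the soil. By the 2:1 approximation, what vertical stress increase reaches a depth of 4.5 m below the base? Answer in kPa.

Δσ_z ≈ 106 kPa

By the 2:1 method the load spreads at 1 horizontal : 2 vertical, so at depth z the loaded area has grown by z in each plan dimension:
Δσ = qB/(B+z) = 289×2.6/(2.6+4.5) = 105.83 kPa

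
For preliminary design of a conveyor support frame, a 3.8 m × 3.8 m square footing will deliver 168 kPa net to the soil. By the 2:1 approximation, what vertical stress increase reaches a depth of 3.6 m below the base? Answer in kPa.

Δσ_z ≈ 44.3 kPa

By the 2:1 method the load spreads at 1 horizontal : 2 vertical, so at depth z the loaded area has grown by z in each plan dimension:
Δσ = qBL/((B+z)(L+z)) = 168×3.8×3.8/((3.8+3.6)(3.8+3.6)) = 44.301 kPa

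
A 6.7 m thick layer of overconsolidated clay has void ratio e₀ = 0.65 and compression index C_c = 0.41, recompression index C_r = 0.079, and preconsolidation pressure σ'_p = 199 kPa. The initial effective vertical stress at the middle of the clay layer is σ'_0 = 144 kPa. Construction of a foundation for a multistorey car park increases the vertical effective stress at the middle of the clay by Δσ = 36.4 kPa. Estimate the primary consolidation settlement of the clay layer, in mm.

Final effective stress: σ'_f = 144 + 36.4 = 180.4 kPa.
σ'_f = 180.4 ≤ σ'_p = 199 kPa, so the clay remains overconsolidated and only the recompression index applies:
S_c = C_r·H/(1+e₀)·log₁₀(σ'_f/σ'_0) = 0.079×6.7/1.65×log₁₀(180.4/144)
    = 0.32079 × 0.097874 = 0.0314 m

S_c ≈ 31.4 mm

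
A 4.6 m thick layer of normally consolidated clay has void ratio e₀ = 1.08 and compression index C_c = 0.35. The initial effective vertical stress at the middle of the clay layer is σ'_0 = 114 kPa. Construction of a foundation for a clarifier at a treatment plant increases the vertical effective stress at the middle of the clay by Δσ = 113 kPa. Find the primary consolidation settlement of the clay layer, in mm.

Final effective stress: σ'_f = σ'_0 + Δσ = 114 + 113 = 227 kPa.
Normally consolidated clay, so the full stress increment lies on the virgin compression line:
S_c = C_c·H/(1+e₀)·log₁₀(σ'_f/σ'_0) = 0.35×4.6/(1+1.08)×log₁₀(227/114)
    = 0.77404 × 0.29912 = 0.2315 m

S_c ≈ 232 mm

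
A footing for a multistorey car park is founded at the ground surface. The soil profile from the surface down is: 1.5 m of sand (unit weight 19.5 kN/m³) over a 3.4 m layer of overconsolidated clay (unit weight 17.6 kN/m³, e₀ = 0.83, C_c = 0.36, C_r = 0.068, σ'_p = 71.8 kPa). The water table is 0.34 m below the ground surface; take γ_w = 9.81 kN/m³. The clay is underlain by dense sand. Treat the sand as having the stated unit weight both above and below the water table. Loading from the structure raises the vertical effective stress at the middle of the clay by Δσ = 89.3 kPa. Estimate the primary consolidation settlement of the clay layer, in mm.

Mid-depth of clay below the ground surface: z = 1.5 + 3.4/2 = 3.2 m.
Total vertical stress at mid-clay: σ_v = 19.5×1.5 + 17.6×1.7 = 59.17 kPa.
Pore pressure: u = 9.81×(3.2 − 0.34) = 28.057 kPa.
Initial effective stress: σ'_0 = σ_v − u = 59.17 − 28.057 = 31.113 kPa.
Final effective stress: σ'_f = 31.113 + 89.3 = 120.41 kPa.
σ'_f = 120.41 > σ'_p = 71.8 kPa, so the stress path crosses the preconsolidation pressure — recompression up to σ'_p, then virgin compression beyond:
S_c = H/(1+e₀)·[C_r·log₁₀(σ'_p/σ'_0) + C_c·log₁₀(σ'_f/σ'_p)]
    = 3.4/1.83 × [0.068×log₁₀(71.8/31.113) + 0.36×log₁₀(120.41/71.8)]
    = 1.8579 × [0.024696 + 0.080834] = 0.1961 m

S_c ≈ 196 mm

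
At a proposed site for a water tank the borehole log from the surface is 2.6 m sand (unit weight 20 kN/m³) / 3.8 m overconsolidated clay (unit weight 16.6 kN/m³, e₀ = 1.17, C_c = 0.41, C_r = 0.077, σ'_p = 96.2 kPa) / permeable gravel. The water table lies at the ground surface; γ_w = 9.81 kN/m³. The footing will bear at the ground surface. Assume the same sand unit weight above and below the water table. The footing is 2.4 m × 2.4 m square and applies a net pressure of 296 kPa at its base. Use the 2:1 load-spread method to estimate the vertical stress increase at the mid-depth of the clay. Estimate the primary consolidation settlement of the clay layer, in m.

Mid-depth of clay below the ground surface: z = 2.6 + 3.8/2 = 4.5 m.
Total vertical stress at mid-clay: σ_v = 20×2.6 + 16.6×1.9 = 83.54 kPa.
Pore pressure: u = 9.81×(4.5 − 0) = 44.145 kPa.
Initial effective stress: σ'_0 = σ_v − u = 83.54 − 44.145 = 39.395 kPa.
Stress increase at mid-clay by the 2:1 spreading method:
Δσ = qBL/((B+z)(L+z)) = 296×2.4×2.4/((2.4+4.5)(2.4+4.5)) = 35.811 kPa
Final effective stress: σ'_f = 39.395 + 35.811 = 75.206 kPa.
σ'_f = 75.206 ≤ σ'_p = 96.2 kPa, so the clay remains overconsolidated and only the recompression index applies:
S_c = C_r·H/(1+e₀)·log₁₀(σ'_f/σ'_0) = 0.077×3.8/2.17×log₁₀(75.206/39.395)
    = 0.13484 × 0.28081 = 0.03787 m

S_c ≈ 0.0379 m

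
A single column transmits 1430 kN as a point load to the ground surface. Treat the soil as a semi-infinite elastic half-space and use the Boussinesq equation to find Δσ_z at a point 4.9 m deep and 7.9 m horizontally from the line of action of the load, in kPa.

Δσ_z ≈ 1.16 kPa

Boussinesq vertical stress below a point load on an elastic half-space:
Δσ_z = 3P/(2πz²) · [1 + (r/z)²]^(−5/2)
r/z = 7.9/4.9 = 1.6122; [1+(r/z)²]^(−5/2) = 0.040686.
Δσ_z = 3×1430/(2π×4.9²) × 0.040686 = 28.437 × 0.040686 = 1.157 kPa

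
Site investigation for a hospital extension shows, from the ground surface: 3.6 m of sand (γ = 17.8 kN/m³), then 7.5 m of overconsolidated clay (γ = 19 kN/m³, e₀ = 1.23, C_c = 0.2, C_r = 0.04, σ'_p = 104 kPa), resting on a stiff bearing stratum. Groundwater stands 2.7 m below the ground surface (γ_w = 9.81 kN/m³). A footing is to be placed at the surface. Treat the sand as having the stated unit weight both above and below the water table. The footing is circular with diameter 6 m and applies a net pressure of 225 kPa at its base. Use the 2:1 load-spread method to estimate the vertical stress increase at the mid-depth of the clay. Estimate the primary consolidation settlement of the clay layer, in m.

S_c ≈ 0.0852 m

Mid-depth of clay below the ground surface: z = 3.6 + 7.5/2 = 7.35 m.
Total vertical stress at mid-clay: σ_v = 17.8×3.6 + 19×3.75 = 135.33 kPa.
Pore pressure: u = 9.81×(7.35 − 2.7) = 45.617 kPa.
Initial effective stress: σ'_0 = σ_v − u = 135.33 − 45.617 = 89.713 kPa.
Stress increase at mid-clay by the 2:1 spreading method:
Δσ ≈ qD²/(D+z)² = 225×6²/(6+7.35)² = 45.449 kPa
Final effective stress: σ'_f = 89.713 + 45.449 = 135.16 kPa.
σ'_f = 135.16 > σ'_p = 104 kPa, so the stress path crosses the preconsolidation pressure — recompression up to σ'_p, then virgin compression beyond:
S_c = H/(1+e₀)·[C_r·log₁₀(σ'_p/σ'_0) + C_c·log₁₀(σ'_f/σ'_p)]
    = 7.5/2.23 × [0.04×log₁₀(104/89.713) + 0.2×log₁₀(135.16/104)]
    = 3.3632 × [0.0025671 + 0.022763] = 0.08519 m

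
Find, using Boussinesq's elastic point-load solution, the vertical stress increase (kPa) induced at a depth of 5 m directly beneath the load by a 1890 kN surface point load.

Boussinesq vertical stress below a point load on an elastic half-space:
Δσ_z = 3P/(2πz²) · [1 + (r/z)²]^(−5/2)
r/z = 0/5 = 0; [1+(r/z)²]^(−5/2) = 1.
Δσ_z = 3×1890/(2π×5²) × 1 = 36.096 × 1 = 36.1 kPa

Δσ_z ≈ 36.1 kPa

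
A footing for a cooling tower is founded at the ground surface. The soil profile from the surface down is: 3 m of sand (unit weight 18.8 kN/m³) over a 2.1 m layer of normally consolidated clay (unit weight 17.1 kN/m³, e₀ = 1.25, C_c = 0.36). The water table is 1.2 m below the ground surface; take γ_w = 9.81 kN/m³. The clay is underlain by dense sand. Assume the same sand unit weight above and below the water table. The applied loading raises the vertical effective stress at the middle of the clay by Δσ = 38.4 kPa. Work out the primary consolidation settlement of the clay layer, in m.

Mid-depth of clay below the ground surface: z = 3 + 2.1/2 = 4.05 m.
Total vertical stress at mid-clay: σ_v = 18.8×3 + 17.1×1.05 = 74.355 kPa.
Pore pressure: u = 9.81×(4.05 − 1.2) = 27.959 kPa.
Initial effective stress: σ'_0 = σ_v − u = 74.355 − 27.959 = 46.396 kPa.
Final effective stress: σ'_f = σ'_0 + Δσ = 46.396 + 38.4 = 84.796 kPa.
Normally consolidated clay, so the full stress increment lies on the virgin compression line:
S_c = C_c·H/(1+e₀)·log₁₀(σ'_f/σ'_0) = 0.36×2.1/(1+1.25)×log₁₀(84.796/46.396)
    = 0.336 × 0.26189 = 0.088 m

S_c ≈ 0.088 m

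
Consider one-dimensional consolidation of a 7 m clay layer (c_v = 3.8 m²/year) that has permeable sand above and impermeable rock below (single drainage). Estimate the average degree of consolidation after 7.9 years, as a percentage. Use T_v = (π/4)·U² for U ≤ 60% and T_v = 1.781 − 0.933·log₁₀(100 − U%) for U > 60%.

Drainage path length: H_d = H = 7 m (single drainage).
T_v = c_v·t/H_d² = 3.8×7.9/7² = 0.61265.
T_v = 0.61265 corresponds to the U > 60% branch:
U = 1 − 10^((1.781 − T_v)/0.933)/100 = 0.8212

U ≈ 82.1 %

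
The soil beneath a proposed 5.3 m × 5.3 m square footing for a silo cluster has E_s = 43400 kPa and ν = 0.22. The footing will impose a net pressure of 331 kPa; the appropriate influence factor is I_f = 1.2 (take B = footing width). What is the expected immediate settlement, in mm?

Immediate (elastic) settlement: S_e = q·B·(1−ν²)/E_s · I_f.
S_e = 331 × 5.3 × (1 − 0.22²) / 43400 × 1.2
    = 331 × 5.3 × 0.9516 / 43400 × 1.2
    = 0.04616 m = 46.16 mm

S_e ≈ 46.2 mm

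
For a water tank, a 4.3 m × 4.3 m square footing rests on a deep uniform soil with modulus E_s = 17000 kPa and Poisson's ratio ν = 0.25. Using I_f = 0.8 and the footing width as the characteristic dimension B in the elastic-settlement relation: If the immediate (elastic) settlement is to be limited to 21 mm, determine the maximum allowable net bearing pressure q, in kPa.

S_e = q·B·(1−ν²)/E_s · I_f  ⇒  q = S_e·E_s / (B·(1−ν²)·I_f).
q = 0.021 × 17000 / (4.3 × 0.9375 × 0.8) = 110.7 kPa

q ≈ 111 kPa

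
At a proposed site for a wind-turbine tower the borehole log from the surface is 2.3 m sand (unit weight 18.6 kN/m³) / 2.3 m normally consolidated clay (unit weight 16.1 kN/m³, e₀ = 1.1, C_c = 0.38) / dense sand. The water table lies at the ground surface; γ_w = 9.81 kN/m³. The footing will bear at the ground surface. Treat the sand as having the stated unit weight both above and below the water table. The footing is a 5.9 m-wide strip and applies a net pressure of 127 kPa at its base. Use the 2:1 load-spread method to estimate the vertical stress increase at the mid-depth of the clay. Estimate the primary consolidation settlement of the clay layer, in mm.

Mid-depth of clay below the ground surface: z = 2.3 + 2.3/2 = 3.45 m.
Total vertical stress at mid-clay: σ_v = 18.6×2.3 + 16.1×1.15 = 61.295 kPa.
Pore pressure: u = 9.81×(3.45 − 0) = 33.845 kPa.
Initial effective stress: σ'_0 = σ_v − u = 61.295 − 33.845 = 27.45 kPa.
Stress increase at mid-clay by the 2:1 spreading method:
Δσ = qB/(B+z) = 127×5.9/(5.9+3.45) = 80.139 kPa
Final effective stress: σ'_f = σ'_0 + Δσ = 27.45 + 80.139 = 107.59 kPa.
Normally consolidated clay, so the full stress increment lies on the virgin compression line:
S_c = C_c·H/(1+e₀)·log₁₀(σ'_f/σ'_0) = 0.38×2.3/(1+1.1)×log₁₀(107.59/27.45)
    = 0.41619 × 0.59323 = 0.2469 m

S_c ≈ 247 mm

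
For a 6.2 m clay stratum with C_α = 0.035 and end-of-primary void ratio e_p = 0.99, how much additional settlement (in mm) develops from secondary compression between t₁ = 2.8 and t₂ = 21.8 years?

S_s ≈ 97.2 mm

Secondary compression: S_s = C_α·H/(1+e_p)·log₁₀(t₂/t₁)
S_s = 0.035×6.2/(1+0.99)×log₁₀(21.8/2.8)
    = 0.109 × 0.8913 = 0.09719 m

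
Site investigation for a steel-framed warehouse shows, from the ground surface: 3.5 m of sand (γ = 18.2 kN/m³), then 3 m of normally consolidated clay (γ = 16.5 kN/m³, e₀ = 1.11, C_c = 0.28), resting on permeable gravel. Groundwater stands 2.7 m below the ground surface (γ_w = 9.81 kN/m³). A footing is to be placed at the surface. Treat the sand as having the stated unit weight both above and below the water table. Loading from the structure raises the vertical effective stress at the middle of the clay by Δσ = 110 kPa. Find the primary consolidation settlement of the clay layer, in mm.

Mid-depth of clay below the ground surface: z = 3.5 + 3/2 = 5 m.
Total vertical stress at mid-clay: σ_v = 18.2×3.5 + 16.5×1.5 = 88.45 kPa.
Pore pressure: u = 9.81×(5 − 2.7) = 22.563 kPa.
Initial effective stress: σ'_0 = σ_v − u = 88.45 − 22.563 = 65.887 kPa.
Final effective stress: σ'_f = σ'_0 + Δσ = 65.887 + 110 = 175.89 kPa.
Normally consolidated clay, so the full stress increment lies on the virgin compression line:
S_c = C_c·H/(1+e₀)·log₁₀(σ'_f/σ'_0) = 0.28×3/(1+1.11)×log₁₀(175.89/65.887)
    = 0.3981 × 0.42644 = 0.1698 m

S_c ≈ 170 mm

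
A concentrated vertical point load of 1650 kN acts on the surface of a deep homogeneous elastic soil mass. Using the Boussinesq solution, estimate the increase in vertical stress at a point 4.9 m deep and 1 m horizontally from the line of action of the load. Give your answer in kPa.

Δσ_z ≈ 29.6 kPa

Boussinesq vertical stress below a point load on an elastic half-space:
Δσ_z = 3P/(2πz²) · [1 + (r/z)²]^(−5/2)
r/z = 1/4.9 = 0.20408; [1+(r/z)²]^(−5/2) = 0.90302.
Δσ_z = 3×1650/(2π×4.9²) × 0.90302 = 32.812 × 0.90302 = 29.63 kPa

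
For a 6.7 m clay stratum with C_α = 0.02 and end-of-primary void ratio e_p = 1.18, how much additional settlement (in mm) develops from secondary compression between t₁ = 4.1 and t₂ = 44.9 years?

S_s ≈ 63.9 mm

Secondary compression: S_s = C_α·H/(1+e_p)·log₁₀(t₂/t₁)
S_s = 0.02×6.7/(1+1.18)×log₁₀(44.9/4.1)
    = 0.06147 × 1.039 = 0.06389 m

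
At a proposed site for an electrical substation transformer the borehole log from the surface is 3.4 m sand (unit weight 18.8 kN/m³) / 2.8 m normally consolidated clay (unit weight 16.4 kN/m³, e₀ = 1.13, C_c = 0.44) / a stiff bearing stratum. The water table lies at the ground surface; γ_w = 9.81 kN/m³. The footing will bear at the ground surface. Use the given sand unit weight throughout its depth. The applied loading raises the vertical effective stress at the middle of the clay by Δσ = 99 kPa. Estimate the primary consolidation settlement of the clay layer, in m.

S_c ≈ 0.314 m

Mid-depth of clay below the ground surface: z = 3.4 + 2.8/2 = 4.8 m.
Total vertical stress at mid-clay: σ_v = 18.8×3.4 + 16.4×1.4 = 86.88 kPa.
Pore pressure: u = 9.81×(4.8 − 0) = 47.088 kPa.
Initial effective stress: σ'_0 = σ_v − u = 86.88 − 47.088 = 39.792 kPa.
Final effective stress: σ'_f = σ'_0 + Δσ = 39.792 + 99 = 138.79 kPa.
Normally consolidated clay, so the full stress increment lies on the virgin compression line:
S_c = C_c·H/(1+e₀)·log₁₀(σ'_f/σ'_0) = 0.44×2.8/(1+1.13)×log₁₀(138.79/39.792)
    = 0.5784 × 0.54256 = 0.3138 m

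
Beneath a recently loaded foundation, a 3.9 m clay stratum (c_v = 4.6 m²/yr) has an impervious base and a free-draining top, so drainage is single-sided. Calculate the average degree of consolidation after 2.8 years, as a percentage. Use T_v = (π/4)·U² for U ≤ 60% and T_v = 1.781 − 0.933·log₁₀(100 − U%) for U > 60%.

U ≈ 90 %

Drainage path length: H_d = H = 3.9 m (single drainage).
T_v = c_v·t/H_d² = 4.6×2.8/3.9² = 0.84681.
T_v = 0.84681 corresponds to the U > 60% branch:
U = 1 − 10^((1.781 − T_v)/0.933)/100 = 0.8997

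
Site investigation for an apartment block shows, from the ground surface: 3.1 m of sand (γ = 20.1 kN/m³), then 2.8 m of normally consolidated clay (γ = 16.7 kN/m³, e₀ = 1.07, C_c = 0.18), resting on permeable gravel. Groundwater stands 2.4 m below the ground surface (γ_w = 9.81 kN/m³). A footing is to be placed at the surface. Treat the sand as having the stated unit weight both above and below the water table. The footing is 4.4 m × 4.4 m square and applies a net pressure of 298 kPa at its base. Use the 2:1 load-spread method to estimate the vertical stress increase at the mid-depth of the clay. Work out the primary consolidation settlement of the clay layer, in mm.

Mid-depth of clay below the ground surface: z = 3.1 + 2.8/2 = 4.5 m.
Total vertical stress at mid-clay: σ_v = 20.1×3.1 + 16.7×1.4 = 85.69 kPa.
Pore pressure: u = 9.81×(4.5 − 2.4) = 20.601 kPa.
Initial effective stress: σ'_0 = σ_v − u = 85.69 − 20.601 = 65.089 kPa.
Stress increase at mid-clay by the 2:1 spreading method:
Δσ = qBL/((B+z)(L+z)) = 298×4.4×4.4/((4.4+4.5)(4.4+4.5)) = 72.835 kPa
Final effective stress: σ'_f = σ'_0 + Δσ = 65.089 + 72.835 = 137.92 kPa.
Normally consolidated clay, so the full stress increment lies on the virgin compression line:
S_c = C_c·H/(1+e₀)·log₁₀(σ'_f/σ'_0) = 0.18×2.8/(1+1.07)×log₁₀(137.92/65.089)
    = 0.24348 × 0.32612 = 0.0794 m

S_c ≈ 79.4 mm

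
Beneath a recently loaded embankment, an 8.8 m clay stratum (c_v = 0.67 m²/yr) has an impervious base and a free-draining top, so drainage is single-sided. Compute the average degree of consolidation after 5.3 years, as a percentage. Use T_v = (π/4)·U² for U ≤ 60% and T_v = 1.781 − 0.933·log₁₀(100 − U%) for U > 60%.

U ≈ 24.2 %

Drainage path length: H_d = H = 8.8 m (single drainage).
T_v = c_v·t/H_d² = 0.67×5.3/8.8² = 0.045855.
T_v = 0.045855 corresponds to the U ≤ 60% branch:
U = √(4T_v/π) = 0.2416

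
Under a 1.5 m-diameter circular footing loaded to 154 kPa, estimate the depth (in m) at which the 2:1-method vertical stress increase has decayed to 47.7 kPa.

2:1 spreading — at depth z the loaded area has grown by z in each plan dimension:
qD²/(D+z)² = Δσ_z ⇒ z = D(√(q/Δσ_z) − 1) = 1.5×(√(154/47.7) − 1) = 1.195 m

z ≈ 1.2 m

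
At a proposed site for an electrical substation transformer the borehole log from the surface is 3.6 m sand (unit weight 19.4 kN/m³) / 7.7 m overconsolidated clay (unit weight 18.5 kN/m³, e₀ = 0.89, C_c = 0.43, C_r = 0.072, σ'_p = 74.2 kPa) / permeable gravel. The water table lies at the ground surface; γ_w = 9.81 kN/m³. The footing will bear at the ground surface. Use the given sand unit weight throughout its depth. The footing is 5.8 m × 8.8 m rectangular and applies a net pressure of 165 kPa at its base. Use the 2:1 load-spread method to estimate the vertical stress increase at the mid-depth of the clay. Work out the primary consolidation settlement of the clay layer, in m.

Mid-depth of clay below the ground surface: z = 3.6 + 7.7/2 = 7.45 m.
Total vertical stress at mid-clay: σ_v = 19.4×3.6 + 18.5×3.85 = 141.06 kPa.
Pore pressure: u = 9.81×(7.45 − 0) = 73.085 kPa.
Initial effective stress: σ'_0 = σ_v − u = 141.06 − 73.085 = 67.975 kPa.
Stress increase at mid-clay by the 2:1 spreading method:
Δσ = qBL/((B+z)(L+z)) = 165×5.8×8.8/((5.8+7.45)(8.8+7.45)) = 39.113 kPa
Final effective stress: σ'_f = 67.975 + 39.113 = 107.09 kPa.
σ'_f = 107.09 > σ'_p = 74.2 kPa, so the stress path crosses the preconsolidation pressure — recompression up to σ'_p, then virgin compression beyond:
S_c = H/(1+e₀)·[C_r·log₁₀(σ'_p/σ'_0) + C_c·log₁₀(σ'_f/σ'_p)]
    = 7.7/1.89 × [0.072×log₁₀(74.2/67.975) + 0.43×log₁₀(107.09/74.2)]
    = 4.0741 × [0.0027399 + 0.068518] = 0.2903 m

S_c ≈ 0.29 m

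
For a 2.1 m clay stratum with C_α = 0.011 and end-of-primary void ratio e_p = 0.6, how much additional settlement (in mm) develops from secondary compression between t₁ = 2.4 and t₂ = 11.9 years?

Secondary compression: S_s = C_α·H/(1+e_p)·log₁₀(t₂/t₁)
S_s = 0.011×2.1/(1+0.6)×log₁₀(11.9/2.4)
    = 0.01444 × 0.6953 = 0.01004 m

S_s ≈ 10 mm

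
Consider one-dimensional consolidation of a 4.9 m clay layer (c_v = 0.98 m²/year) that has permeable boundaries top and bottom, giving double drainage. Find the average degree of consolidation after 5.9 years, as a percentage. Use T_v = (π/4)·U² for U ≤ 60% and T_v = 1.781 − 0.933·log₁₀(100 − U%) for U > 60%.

U ≈ 92.5 %

Drainage path length: H_d = H/2 = 2.45 m (double drainage).
T_v = c_v·t/H_d² = 0.98×5.9/2.45² = 0.96327.
T_v = 0.96327 corresponds to the U > 60% branch:
U = 1 − 10^((1.781 − T_v)/0.933)/100 = 0.9248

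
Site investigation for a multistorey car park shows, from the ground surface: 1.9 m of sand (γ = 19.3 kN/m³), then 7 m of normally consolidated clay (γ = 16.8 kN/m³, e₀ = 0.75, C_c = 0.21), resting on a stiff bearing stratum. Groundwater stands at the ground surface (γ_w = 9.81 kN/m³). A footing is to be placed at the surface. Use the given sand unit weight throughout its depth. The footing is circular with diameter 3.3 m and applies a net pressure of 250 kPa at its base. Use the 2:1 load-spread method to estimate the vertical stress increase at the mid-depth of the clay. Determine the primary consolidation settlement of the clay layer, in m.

Mid-depth of clay below the ground surface: z = 1.9 + 7/2 = 5.4 m.
Total vertical stress at mid-clay: σ_v = 19.3×1.9 + 16.8×3.5 = 95.47 kPa.
Pore pressure: u = 9.81×(5.4 − 0) = 52.974 kPa.
Initial effective stress: σ'_0 = σ_v − u = 95.47 − 52.974 = 42.496 kPa.
Stress increase at mid-clay by the 2:1 spreading method:
Δσ ≈ qD²/(D+z)² = 250×3.3²/(3.3+5.4)² = 35.969 kPa
Final effective stress: σ'_f = σ'_0 + Δσ = 42.496 + 35.969 = 78.465 kPa.
Normally consolidated clay, so the full stress increment lies on the virgin compression line:
S_c = C_c·H/(1+e₀)·log₁₀(σ'_f/σ'_0) = 0.21×7/(1+0.75)×log₁₀(78.465/42.496)
    = 0.84 × 0.26633 = 0.2237 m

S_c ≈ 0.224 m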